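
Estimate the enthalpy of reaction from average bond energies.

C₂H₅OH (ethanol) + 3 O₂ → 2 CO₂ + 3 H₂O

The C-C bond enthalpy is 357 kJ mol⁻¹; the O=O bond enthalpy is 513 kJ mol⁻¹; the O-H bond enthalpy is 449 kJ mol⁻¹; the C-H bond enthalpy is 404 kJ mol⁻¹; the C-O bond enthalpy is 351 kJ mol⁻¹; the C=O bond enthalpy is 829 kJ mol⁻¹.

Bonds broken (reactants):
  C-C: 1 × 357 = 357
  C-H: 5 × 404 = 2020
  C-O: 1 × 351 = 351
  O-H: 1 × 449 = 449
  O=O: 3 × 513 = 1539
  Σ(broken) = 4716 kJ
Bonds formed (products):
  C=O: 4 × 829 = 3316
  O-H: 6 × 449 = 2694
  Σ(formed) = 6010 kJ
ΔH = Σ(broken) − Σ(formed) = 4716 − 6010 = −1294 kJ

ΔH ≈ −1294 kJ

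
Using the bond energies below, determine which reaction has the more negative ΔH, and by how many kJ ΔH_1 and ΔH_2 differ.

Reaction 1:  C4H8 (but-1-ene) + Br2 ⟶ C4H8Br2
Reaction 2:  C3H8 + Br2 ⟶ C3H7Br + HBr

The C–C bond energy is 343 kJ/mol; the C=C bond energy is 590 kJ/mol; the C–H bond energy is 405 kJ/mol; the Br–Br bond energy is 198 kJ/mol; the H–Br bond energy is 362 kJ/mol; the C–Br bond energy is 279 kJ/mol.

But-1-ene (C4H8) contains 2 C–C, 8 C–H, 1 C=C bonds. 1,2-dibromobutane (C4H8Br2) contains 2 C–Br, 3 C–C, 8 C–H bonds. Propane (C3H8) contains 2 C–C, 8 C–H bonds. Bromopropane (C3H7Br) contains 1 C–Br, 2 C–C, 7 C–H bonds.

Reaction 1, by 75 kJ

Reaction 1:
  Bonds broken (reactants):
    Br–Br: 1 × 198 = 198
    C–C: 2 × 343 = 686
    C–H: 8 × 405 = 3240
    C=C: 1 × 590 = 590
    Σ(broken) = 4714 kJ
  Bonds formed (products):
    C–Br: 2 × 279 = 558
    C–C: 3 × 343 = 1029
    C–H: 8 × 405 = 3240
    Σ(formed) = 4827 kJ
  ΔH_1 = 4714 − 4827 = −113 kJ
Reaction 2:
  Bonds broken (reactants):
    Br–Br: 1 × 198 = 198
    C–C: 2 × 343 = 686
    C–H: 8 × 405 = 3240
    Σ(broken) = 4124 kJ
  Bonds formed (products):
    C–Br: 1 × 279 = 279
    C–C: 2 × 343 = 686
    C–H: 7 × 405 = 2835
    H–Br: 1 × 362 = 362
    Σ(formed) = 4162 kJ
  ΔH_2 = 4124 − 4162 = −38 kJ
ΔH_1 − ΔH_2 = −75 kJ, so reaction 1 has the more negative ΔH; |ΔH_1 − ΔH_2| = 75 kJ.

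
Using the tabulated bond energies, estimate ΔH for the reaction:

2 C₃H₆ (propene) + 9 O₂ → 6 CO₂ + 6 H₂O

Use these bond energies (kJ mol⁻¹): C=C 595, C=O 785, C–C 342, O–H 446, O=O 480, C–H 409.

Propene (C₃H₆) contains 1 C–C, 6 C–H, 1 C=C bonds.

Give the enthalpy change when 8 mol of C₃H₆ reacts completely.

Bonds broken (reactants):
  C–C: 2 × 342 = 684
  C–H: 12 × 409 = 4908
  C=C: 2 × 595 = 1190
  O=O: 9 × 480 = 4320
  Σ(broken) = 11102 kJ
Bonds formed (products):
  C=O: 12 × 785 = 9420
  O–H: 12 × 446 = 5352
  Σ(formed) = 14772 kJ
ΔH = Σ(broken) − Σ(formed) = 11102 − 14772 = −3670 kJ
For 4× the reaction as written: 4 × (−3670) = −14680 kJ

ΔH = −14680 kJ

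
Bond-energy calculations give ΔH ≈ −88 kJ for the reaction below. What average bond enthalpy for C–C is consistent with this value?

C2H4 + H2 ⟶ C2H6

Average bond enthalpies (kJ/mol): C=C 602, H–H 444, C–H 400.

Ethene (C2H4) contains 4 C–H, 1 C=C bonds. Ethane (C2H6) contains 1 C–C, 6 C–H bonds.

Let D be the C–C bond energy.
Σ(broken) = 4×400 + 1×602 + 1×444 = 2646
Σ(formed) = 1×D + 6×400 = 2400 + D
ΔH = Σ(broken) − Σ(formed) = (2646) − (2400 + D) = +246 − D
Setting this equal to −88 kJ gives D = 334 kJ/mol.

D(C–C) ≈ 334 kJ/mol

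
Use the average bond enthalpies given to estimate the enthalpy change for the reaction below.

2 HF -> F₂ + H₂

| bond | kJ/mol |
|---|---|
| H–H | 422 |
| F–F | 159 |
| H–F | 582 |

Bonds broken (reactants):
  H–F: 2 × 582 = 1164
  Σ(broken) = 1164 kJ
Bonds formed (products):
  F–F: 1 × 159 = 159
  H–H: 1 × 422 = 422
  Σ(formed) = 581 kJ
ΔH = Σ(broken) − Σ(formed) = 1164 − 581 = +583 kJ

ΔH ≈ +583 kJ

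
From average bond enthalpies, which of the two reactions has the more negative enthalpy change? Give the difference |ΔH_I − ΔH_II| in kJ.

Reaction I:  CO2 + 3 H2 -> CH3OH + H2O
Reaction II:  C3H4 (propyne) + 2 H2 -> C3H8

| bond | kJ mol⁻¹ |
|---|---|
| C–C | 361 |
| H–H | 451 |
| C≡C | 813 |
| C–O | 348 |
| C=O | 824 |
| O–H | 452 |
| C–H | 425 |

Reaction I:
  Bonds broken (reactants):
    C=O: 2 × 824 = 1648
    H–H: 3 × 451 = 1353
    Σ(broken) = 3001 kJ
  Bonds formed (products):
    C–H: 3 × 425 = 1275
    C–O: 1 × 348 = 348
    O–H: 3 × 452 = 1356
    Σ(formed) = 2979 kJ
  ΔH_I = 3001 − 2979 = +22 kJ
Reaction II:
  Bonds broken (reactants):
    C≡C: 1 × 813 = 813
    C–C: 1 × 361 = 361
    C–H: 4 × 425 = 1700
    H–H: 2 × 451 = 902
    Σ(broken) = 3776 kJ
  Bonds formed (products):
    C–C: 2 × 361 = 722
    C–H: 8 × 425 = 3400
    Σ(formed) = 4122 kJ
  ΔH_II = 3776 − 4122 = −346 kJ
ΔH_I − ΔH_II = +368 kJ, so reaction II has the more negative ΔH; |ΔH_I − ΔH_II| = 368 kJ.

Reaction II, by 368 kJ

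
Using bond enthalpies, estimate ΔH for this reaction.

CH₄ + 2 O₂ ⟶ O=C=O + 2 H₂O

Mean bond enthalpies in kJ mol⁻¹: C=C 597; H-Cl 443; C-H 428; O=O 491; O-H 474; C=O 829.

Bonds broken (reactants):
  C-H: 4 × 428 = 1712
  O=O: 2 × 491 = 982
  Σ(broken) = 2694 kJ
Bonds formed (products):
  C=O: 2 × 829 = 1658
  O-H: 4 × 474 = 1896
  Σ(formed) = 3554 kJ
ΔH = Σ(broken) − Σ(formed) = 2694 − 3554 = −860 kJ

ΔH ≈ −860 kJ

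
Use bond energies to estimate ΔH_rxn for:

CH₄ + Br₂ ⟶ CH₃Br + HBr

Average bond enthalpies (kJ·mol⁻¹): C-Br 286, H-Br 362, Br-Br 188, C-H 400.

Bonds broken (reactants):
  Br-Br: 1 × 188 = 188
  C-H: 4 × 400 = 1600
  Σ(broken) = 1788 kJ
Bonds formed (products):
  C-Br: 1 × 286 = 286
  C-H: 3 × 400 = 1200
  H-Br: 1 × 362 = 362
  Σ(formed) = 1848 kJ
ΔH = Σ(broken) − Σ(formed) = 1788 − 1848 = −60 kJ

ΔH ≈ −60 kJ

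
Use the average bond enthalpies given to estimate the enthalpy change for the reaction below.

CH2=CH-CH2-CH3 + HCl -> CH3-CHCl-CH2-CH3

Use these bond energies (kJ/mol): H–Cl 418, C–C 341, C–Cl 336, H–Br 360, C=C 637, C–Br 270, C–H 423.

ΔH ≈ −45 kJ

Bonds broken (reactants):
  C–C: 2 × 341 = 682
  C–H: 8 × 423 = 3384
  C=C: 1 × 637 = 637
  H–Cl: 1 × 418 = 418
  Σ(broken) = 5121 kJ
Bonds formed (products):
  C–C: 3 × 341 = 1023
  C–Cl: 1 × 336 = 336
  C–H: 9 × 423 = 3807
  Σ(formed) = 5166 kJ
ΔH = Σ(broken) − Σ(formed) = 5121 − 5166 = −45 kJ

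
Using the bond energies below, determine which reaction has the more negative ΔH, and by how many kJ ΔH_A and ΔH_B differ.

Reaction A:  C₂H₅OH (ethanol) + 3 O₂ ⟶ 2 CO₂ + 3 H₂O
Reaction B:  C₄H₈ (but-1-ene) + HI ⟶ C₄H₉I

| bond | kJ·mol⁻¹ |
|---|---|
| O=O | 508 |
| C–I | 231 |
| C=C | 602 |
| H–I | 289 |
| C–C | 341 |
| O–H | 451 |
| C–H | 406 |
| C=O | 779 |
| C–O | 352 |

Reaction A, by 1037 kJ

Reaction A:
  Bonds broken (reactants):
    C–C: 1 × 341 = 341
    C–H: 5 × 406 = 2030
    C–O: 1 × 352 = 352
    O–H: 1 × 451 = 451
    O=O: 3 × 508 = 1524
    Σ(broken) = 4698 kJ
  Bonds formed (products):
    C=O: 4 × 779 = 3116
    O–H: 6 × 451 = 2706
    Σ(formed) = 5822 kJ
  ΔH_A = 4698 − 5822 = −1124 kJ
Reaction B:
  Bonds broken (reactants):
    C–C: 2 × 341 = 682
    C–H: 8 × 406 = 3248
    C=C: 1 × 602 = 602
    H–I: 1 × 289 = 289
    Σ(broken) = 4821 kJ
  Bonds formed (products):
    C–C: 3 × 341 = 1023
    C–H: 9 × 406 = 3654
    C–I: 1 × 231 = 231
    Σ(formed) = 4908 kJ
  ΔH_B = 4821 − 4908 = −87 kJ
ΔH_A − ΔH_B = −1037 kJ, so reaction A has the more negative ΔH; |ΔH_A − ΔH_B| = 1037 kJ.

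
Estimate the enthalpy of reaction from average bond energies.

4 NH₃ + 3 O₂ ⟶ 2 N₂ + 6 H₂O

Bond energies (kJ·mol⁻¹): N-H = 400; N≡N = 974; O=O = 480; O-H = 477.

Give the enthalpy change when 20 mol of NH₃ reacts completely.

ΔH = −7160 kJ

Bonds broken (reactants):
  N-H: 12 × 400 = 4800
  O=O: 3 × 480 = 1440
  Σ(broken) = 6240 kJ
Bonds formed (products):
  N≡N: 2 × 974 = 1948
  O-H: 12 × 477 = 5724
  Σ(formed) = 7672 kJ
ΔH = Σ(broken) − Σ(formed) = 6240 − 7672 = −1432 kJ
For 5× the reaction as written: 5 × (−1432) = −7160 kJ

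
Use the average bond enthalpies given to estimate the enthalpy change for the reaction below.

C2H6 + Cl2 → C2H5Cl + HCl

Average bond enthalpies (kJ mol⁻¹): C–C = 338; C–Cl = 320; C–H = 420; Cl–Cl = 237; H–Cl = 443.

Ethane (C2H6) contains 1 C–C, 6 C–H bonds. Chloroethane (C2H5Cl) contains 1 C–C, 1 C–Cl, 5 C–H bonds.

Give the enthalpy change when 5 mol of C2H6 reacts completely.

Bonds broken (reactants):
  C–C: 1 × 338 = 338
  C–H: 6 × 420 = 2520
  Cl–Cl: 1 × 237 = 237
  Σ(broken) = 3095 kJ
Bonds formed (products):
  C–C: 1 × 338 = 338
  C–Cl: 1 × 320 = 320
  C–H: 5 × 420 = 2100
  H–Cl: 1 × 443 = 443
  Σ(formed) = 3201 kJ
ΔH = Σ(broken) − Σ(formed) = 3095 − 3201 = −106 kJ
For 5× the reaction as written: 5 × (−106) = −530 kJ

ΔH = −530 kJ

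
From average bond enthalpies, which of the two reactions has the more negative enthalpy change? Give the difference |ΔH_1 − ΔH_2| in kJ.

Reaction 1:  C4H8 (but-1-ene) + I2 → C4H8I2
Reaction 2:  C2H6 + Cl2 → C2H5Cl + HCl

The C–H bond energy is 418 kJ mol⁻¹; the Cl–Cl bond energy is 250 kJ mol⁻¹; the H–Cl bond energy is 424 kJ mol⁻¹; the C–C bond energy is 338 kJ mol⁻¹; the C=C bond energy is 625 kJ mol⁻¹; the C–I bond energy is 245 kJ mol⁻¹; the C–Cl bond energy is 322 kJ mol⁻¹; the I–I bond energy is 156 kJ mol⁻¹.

Reaction 2, by 31 kJ

Reaction 1:
  Bonds broken (reactants):
    C–C: 2 × 338 = 676
    C–H: 8 × 418 = 3344
    C=C: 1 × 625 = 625
    I–I: 1 × 156 = 156
    Σ(broken) = 4801 kJ
  Bonds formed (products):
    C–C: 3 × 338 = 1014
    C–H: 8 × 418 = 3344
    C–I: 2 × 245 = 490
    Σ(formed) = 4848 kJ
  ΔH_1 = 4801 − 4848 = −47 kJ
Reaction 2:
  Bonds broken (reactants):
    C–C: 1 × 338 = 338
    C–H: 6 × 418 = 2508
    Cl–Cl: 1 × 250 = 250
    Σ(broken) = 3096 kJ
  Bonds formed (products):
    C–C: 1 × 338 = 338
    C–Cl: 1 × 322 = 322
    C–H: 5 × 418 = 2090
    H–Cl: 1 × 424 = 424
    Σ(formed) = 3174 kJ
  ΔH_2 = 3096 − 3174 = −78 kJ
ΔH_1 − ΔH_2 = +31 kJ, so reaction 2 has the more negative ΔH; |ΔH_1 − ΔH_2| = 31 kJ.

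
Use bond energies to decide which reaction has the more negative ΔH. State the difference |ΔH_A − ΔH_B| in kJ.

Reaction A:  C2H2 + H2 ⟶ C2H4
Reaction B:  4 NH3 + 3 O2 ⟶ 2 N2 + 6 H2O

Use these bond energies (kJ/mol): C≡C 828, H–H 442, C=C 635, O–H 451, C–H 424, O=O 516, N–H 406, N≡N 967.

Reaction B, by 713 kJ

Reaction A:
  Bonds broken (reactants):
    C≡C: 1 × 828 = 828
    C–H: 2 × 424 = 848
    H–H: 1 × 442 = 442
    Σ(broken) = 2118 kJ
  Bonds formed (products):
    C–H: 4 × 424 = 1696
    C=C: 1 × 635 = 635
    Σ(formed) = 2331 kJ
  ΔH_A = 2118 − 2331 = −213 kJ
Reaction B:
  Bonds broken (reactants):
    N–H: 12 × 406 = 4872
    O=O: 3 × 516 = 1548
    Σ(broken) = 6420 kJ
  Bonds formed (products):
    N≡N: 2 × 967 = 1934
    O–H: 12 × 451 = 5412
    Σ(formed) = 7346 kJ
  ΔH_B = 6420 − 7346 = −926 kJ
ΔH_A − ΔH_B = +713 kJ, so reaction B has the more negative ΔH; |ΔH_A − ΔH_B| = 713 kJ.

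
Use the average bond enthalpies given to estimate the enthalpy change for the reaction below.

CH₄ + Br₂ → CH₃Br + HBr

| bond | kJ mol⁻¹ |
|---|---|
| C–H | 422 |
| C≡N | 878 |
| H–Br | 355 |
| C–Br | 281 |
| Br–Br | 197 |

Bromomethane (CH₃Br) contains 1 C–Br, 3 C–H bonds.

ΔH ≈ −17 kJ

Bonds broken (reactants):
  Br–Br: 1 × 197 = 197
  C–H: 4 × 422 = 1688
  Σ(broken) = 1885 kJ
Bonds formed (products):
  C–Br: 1 × 281 = 281
  C–H: 3 × 422 = 1266
  H–Br: 1 × 355 = 355
  Σ(formed) = 1902 kJ
ΔH = Σ(broken) − Σ(formed) = 1885 − 1902 = −17 kJ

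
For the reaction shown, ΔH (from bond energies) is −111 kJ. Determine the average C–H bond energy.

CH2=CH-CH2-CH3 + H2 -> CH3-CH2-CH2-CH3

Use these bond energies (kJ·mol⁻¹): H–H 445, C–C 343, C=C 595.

Let D be the C–H bond energy.
Σ(broken) = 2×343 + 8×D + 1×595 + 1×445 = 1726 + 8D
Σ(formed) = 3×343 + 10×D = 1029 + 10D
ΔH = Σ(broken) − Σ(formed) = (1726 + 8D) − (1029 + 10D) = +697 − 2D
Setting this equal to −111 kJ gives 2D = 808, so D = 404 kJ/mol.

D(C–H) ≈ 404 kJ/mol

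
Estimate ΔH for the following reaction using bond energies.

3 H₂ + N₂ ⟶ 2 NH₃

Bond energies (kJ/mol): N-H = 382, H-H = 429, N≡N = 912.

ΔH ≈ −93 kJ

Bonds broken (reactants):
  H-H: 3 × 429 = 1287
  N≡N: 1 × 912 = 912
  Σ(broken) = 2199 kJ
Bonds formed (products):
  N-H: 6 × 382 = 2292
  Σ(formed) = 2292 kJ
ΔH = Σ(broken) − Σ(formed) = 2199 − 2292 = −93 kJ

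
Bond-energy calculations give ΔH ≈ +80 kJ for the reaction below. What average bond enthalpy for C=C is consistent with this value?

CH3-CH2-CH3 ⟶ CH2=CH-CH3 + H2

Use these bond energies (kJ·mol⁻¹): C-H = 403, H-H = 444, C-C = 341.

D(C=C) ≈ 623 kJ/mol

Let D be the C=C bond energy.
Σ(broken) = 2×341 + 8×403 = 3906
Σ(formed) = 1×341 + 6×403 + 1×D + 1×444 = 3203 + D
ΔH = Σ(broken) − Σ(formed) = (3906) − (3203 + D) = +703 − D
Setting this equal to +80 kJ gives D = 623 kJ/mol.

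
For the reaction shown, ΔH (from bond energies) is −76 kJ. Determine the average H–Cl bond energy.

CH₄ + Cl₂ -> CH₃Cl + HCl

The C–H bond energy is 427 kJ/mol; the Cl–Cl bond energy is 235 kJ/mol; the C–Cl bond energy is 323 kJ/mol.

Let D be the H–Cl bond energy.
Σ(broken) = 4×427 + 1×235 = 1943
Σ(formed) = 1×323 + 3×427 + 1×D = 1604 + D
ΔH = Σ(broken) − Σ(formed) = (1943) − (1604 + D) = +339 − D
Setting this equal to −76 kJ gives D = 415 kJ/mol.

D(H–Cl) ≈ 415 kJ/mol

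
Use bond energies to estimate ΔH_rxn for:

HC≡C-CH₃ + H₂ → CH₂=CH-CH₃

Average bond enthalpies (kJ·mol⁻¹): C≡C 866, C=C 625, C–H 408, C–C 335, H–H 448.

ΔH ≈ −127 kJ

Bonds broken (reactants):
  C≡C: 1 × 866 = 866
  C–C: 1 × 335 = 335
  C–H: 4 × 408 = 1632
  H–H: 1 × 448 = 448
  Σ(broken) = 3281 kJ
Bonds formed (products):
  C–C: 1 × 335 = 335
  C–H: 6 × 408 = 2448
  C=C: 1 × 625 = 625
  Σ(formed) = 3408 kJ
ΔH = Σ(broken) − Σ(formed) = 3281 − 3408 = −127 kJ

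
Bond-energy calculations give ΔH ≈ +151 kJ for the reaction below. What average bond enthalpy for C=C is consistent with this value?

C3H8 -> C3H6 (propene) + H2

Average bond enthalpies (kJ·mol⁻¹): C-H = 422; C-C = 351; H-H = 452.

Let D be the C=C bond energy.
Σ(broken) = 2×351 + 8×422 = 4078
Σ(formed) = 1×351 + 6×422 + 1×D + 1×452 = 3335 + D
ΔH = Σ(broken) − Σ(formed) = (4078) − (3335 + D) = +743 − D
Setting this equal to +151 kJ gives D = 592 kJ/mol.

D(C=C) ≈ 592 kJ/mol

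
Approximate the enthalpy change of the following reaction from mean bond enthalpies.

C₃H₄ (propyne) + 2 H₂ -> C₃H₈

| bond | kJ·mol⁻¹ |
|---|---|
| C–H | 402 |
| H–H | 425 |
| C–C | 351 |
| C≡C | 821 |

Bonds broken (reactants):
  C≡C: 1 × 821 = 821
  C–C: 1 × 351 = 351
  C–H: 4 × 402 = 1608
  H–H: 2 × 425 = 850
  Σ(broken) = 3630 kJ
Bonds formed (products):
  C–C: 2 × 351 = 702
  C–H: 8 × 402 = 3216
  Σ(formed) = 3918 kJ
ΔH = Σ(broken) − Σ(formed) = 3630 − 3918 = −288 kJ

ΔH ≈ −288 kJ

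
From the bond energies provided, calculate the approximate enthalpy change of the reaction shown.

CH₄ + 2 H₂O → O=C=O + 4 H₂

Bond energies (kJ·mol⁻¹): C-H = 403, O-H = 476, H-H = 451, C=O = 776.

Bonds broken (reactants):
  C-H: 4 × 403 = 1612
  O-H: 4 × 476 = 1904
  Σ(broken) = 3516 kJ
Bonds formed (products):
  C=O: 2 × 776 = 1552
  H-H: 4 × 451 = 1804
  Σ(formed) = 3356 kJ
ΔH = Σ(broken) − Σ(formed) = 3516 − 3356 = +160 kJ

ΔH ≈ +160 kJ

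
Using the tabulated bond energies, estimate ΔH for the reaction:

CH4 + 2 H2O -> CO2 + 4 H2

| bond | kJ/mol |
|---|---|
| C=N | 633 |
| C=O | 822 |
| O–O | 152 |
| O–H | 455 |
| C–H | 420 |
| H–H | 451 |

ΔH ≈ +52 kJ

Bonds broken (reactants):
  C–H: 4 × 420 = 1680
  O–H: 4 × 455 = 1820
  Σ(broken) = 3500 kJ
Bonds formed (products):
  C=O: 2 × 822 = 1644
  H–H: 4 × 451 = 1804
  Σ(formed) = 3448 kJ
ΔH = Σ(broken) − Σ(formed) = 3500 − 3448 = +52 kJ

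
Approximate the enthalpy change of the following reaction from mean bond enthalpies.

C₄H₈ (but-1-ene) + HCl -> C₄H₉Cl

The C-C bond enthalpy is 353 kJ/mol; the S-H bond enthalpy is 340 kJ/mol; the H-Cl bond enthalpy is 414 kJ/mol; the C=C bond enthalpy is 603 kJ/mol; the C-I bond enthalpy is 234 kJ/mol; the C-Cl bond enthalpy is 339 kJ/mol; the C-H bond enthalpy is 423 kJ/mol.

ΔH ≈ −98 kJ

Bonds broken (reactants):
  C-C: 2 × 353 = 706
  C-H: 8 × 423 = 3384
  C=C: 1 × 603 = 603
  H-Cl: 1 × 414 = 414
  Σ(broken) = 5107 kJ
Bonds formed (products):
  C-C: 3 × 353 = 1059
  C-Cl: 1 × 339 = 339
  C-H: 9 × 423 = 3807
  Σ(formed) = 5205 kJ
ΔH = Σ(broken) − Σ(formed) = 5107 − 5205 = −98 kJ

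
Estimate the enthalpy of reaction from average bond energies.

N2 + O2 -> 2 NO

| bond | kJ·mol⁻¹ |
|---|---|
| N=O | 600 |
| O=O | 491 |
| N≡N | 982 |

ΔH ≈ +273 kJ

Bonds broken (reactants):
  N≡N: 1 × 982 = 982
  O=O: 1 × 491 = 491
  Σ(broken) = 1473 kJ
Bonds formed (products):
  N=O: 2 × 600 = 1200
  Σ(formed) = 1200 kJ
ΔH = Σ(broken) − Σ(formed) = 1473 − 1200 = +273 kJ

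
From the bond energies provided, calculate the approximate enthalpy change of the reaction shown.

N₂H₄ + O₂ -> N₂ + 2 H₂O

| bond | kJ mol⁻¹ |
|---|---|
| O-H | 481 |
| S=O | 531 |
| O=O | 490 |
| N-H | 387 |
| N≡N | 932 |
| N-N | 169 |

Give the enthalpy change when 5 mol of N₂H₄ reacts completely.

Bonds broken (reactants):
  N-H: 4 × 387 = 1548
  N-N: 1 × 169 = 169
  O=O: 1 × 490 = 490
  Σ(broken) = 2207 kJ
Bonds formed (products):
  N≡N: 1 × 932 = 932
  O-H: 4 × 481 = 1924
  Σ(formed) = 2856 kJ
ΔH = Σ(broken) − Σ(formed) = 2207 − 2856 = −649 kJ
For 5× the reaction as written: 5 × (−649) = −3245 kJ

ΔH = −3245 kJ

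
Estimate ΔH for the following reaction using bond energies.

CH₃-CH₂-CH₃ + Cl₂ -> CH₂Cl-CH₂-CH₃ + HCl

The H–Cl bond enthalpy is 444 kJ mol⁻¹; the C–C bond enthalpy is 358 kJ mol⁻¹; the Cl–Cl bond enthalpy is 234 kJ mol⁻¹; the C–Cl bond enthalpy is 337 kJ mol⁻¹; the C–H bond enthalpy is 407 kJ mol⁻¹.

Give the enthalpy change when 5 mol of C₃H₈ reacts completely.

Bonds broken (reactants):
  C–C: 2 × 358 = 716
  C–H: 8 × 407 = 3256
  Cl–Cl: 1 × 234 = 234
  Σ(broken) = 4206 kJ
Bonds formed (products):
  C–C: 2 × 358 = 716
  C–Cl: 1 × 337 = 337
  C–H: 7 × 407 = 2849
  H–Cl: 1 × 444 = 444
  Σ(formed) = 4346 kJ
ΔH = Σ(broken) − Σ(formed) = 4206 − 4346 = −140 kJ
For 5× the reaction as written: 5 × (−140) = −700 kJ

ΔH = −700 kJ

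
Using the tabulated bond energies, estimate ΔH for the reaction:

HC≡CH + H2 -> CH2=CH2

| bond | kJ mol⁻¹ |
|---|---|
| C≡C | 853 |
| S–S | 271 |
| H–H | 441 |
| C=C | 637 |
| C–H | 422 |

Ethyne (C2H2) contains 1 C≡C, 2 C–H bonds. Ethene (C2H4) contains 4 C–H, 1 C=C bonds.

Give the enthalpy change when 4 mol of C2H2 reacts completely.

ΔH = −748 kJ

Bonds broken (reactants):
  C≡C: 1 × 853 = 853
  C–H: 2 × 422 = 844
  H–H: 1 × 441 = 441
  Σ(broken) = 2138 kJ
Bonds formed (products):
  C–H: 4 × 422 = 1688
  C=C: 1 × 637 = 637
  Σ(formed) = 2325 kJ
ΔH = Σ(broken) − Σ(formed) = 2138 − 2325 = −187 kJ
For 4× the reaction as written: 4 × (−187) = −748 kJ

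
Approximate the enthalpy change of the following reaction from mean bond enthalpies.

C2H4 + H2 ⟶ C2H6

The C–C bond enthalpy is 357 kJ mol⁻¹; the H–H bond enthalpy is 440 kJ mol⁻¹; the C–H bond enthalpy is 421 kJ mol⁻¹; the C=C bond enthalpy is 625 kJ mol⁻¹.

Bonds broken (reactants):
  C–H: 4 × 421 = 1684
  C=C: 1 × 625 = 625
  H–H: 1 × 440 = 440
  Σ(broken) = 2749 kJ
Bonds formed (products):
  C–C: 1 × 357 = 357
  C–H: 6 × 421 = 2526
  Σ(formed) = 2883 kJ
ΔH = Σ(broken) − Σ(formed) = 2749 − 2883 = −134 kJ

ΔH ≈ −134 kJ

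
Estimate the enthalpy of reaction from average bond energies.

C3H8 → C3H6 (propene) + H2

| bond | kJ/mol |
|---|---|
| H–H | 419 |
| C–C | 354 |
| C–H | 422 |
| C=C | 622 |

Bonds broken (reactants):
  C–C: 2 × 354 = 708
  C–H: 8 × 422 = 3376
  Σ(broken) = 4084 kJ
Bonds formed (products):
  C–C: 1 × 354 = 354
  C–H: 6 × 422 = 2532
  C=C: 1 × 622 = 622
  H–H: 1 × 419 = 419
  Σ(formed) = 3927 kJ
ΔH = Σ(broken) − Σ(formed) = 4084 − 3927 = +157 kJ

ΔH ≈ +157 kJ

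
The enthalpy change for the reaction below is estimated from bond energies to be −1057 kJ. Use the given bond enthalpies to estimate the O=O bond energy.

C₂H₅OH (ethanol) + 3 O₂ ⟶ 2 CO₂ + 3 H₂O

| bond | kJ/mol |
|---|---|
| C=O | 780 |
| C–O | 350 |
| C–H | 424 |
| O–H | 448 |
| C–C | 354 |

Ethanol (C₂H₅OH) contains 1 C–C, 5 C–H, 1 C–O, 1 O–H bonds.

Let D be the O=O bond energy.
Σ(broken) = 1×354 + 5×424 + 1×350 + 1×448 + 3×D = 3272 + 3D
Σ(formed) = 4×780 + 6×448 = 5808
ΔH = Σ(broken) − Σ(formed) = (3272 + 3D) − (5808) = −2536 + 3D
Setting this equal to −1057 kJ gives 3D = 1479, so D = 493 kJ/mol.

D(O=O) ≈ 493 kJ/mol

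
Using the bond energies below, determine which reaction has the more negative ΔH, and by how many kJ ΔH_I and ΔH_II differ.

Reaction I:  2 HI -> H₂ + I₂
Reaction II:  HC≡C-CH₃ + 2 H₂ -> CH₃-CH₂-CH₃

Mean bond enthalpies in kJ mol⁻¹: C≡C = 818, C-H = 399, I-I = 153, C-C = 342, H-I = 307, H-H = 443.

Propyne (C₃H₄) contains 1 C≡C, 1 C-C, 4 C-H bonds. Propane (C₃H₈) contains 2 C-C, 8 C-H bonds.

Reaction I:
  Bonds broken (reactants):
    H-I: 2 × 307 = 614
    Σ(broken) = 614 kJ
  Bonds formed (products):
    H-H: 1 × 443 = 443
    I-I: 1 × 153 = 153
    Σ(formed) = 596 kJ
  ΔH_I = 614 − 596 = +18 kJ
Reaction II:
  Bonds broken (reactants):
    C≡C: 1 × 818 = 818
    C-C: 1 × 342 = 342
    C-H: 4 × 399 = 1596
    H-H: 2 × 443 = 886
    Σ(broken) = 3642 kJ
  Bonds formed (products):
    C-C: 2 × 342 = 684
    C-H: 8 × 399 = 3192
    Σ(formed) = 3876 kJ
  ΔH_II = 3642 − 3876 = −234 kJ
ΔH_I − ΔH_II = +252 kJ, so reaction II has the more negative ΔH; |ΔH_I − ΔH_II| = 252 kJ.

Reaction II, by 252 kJ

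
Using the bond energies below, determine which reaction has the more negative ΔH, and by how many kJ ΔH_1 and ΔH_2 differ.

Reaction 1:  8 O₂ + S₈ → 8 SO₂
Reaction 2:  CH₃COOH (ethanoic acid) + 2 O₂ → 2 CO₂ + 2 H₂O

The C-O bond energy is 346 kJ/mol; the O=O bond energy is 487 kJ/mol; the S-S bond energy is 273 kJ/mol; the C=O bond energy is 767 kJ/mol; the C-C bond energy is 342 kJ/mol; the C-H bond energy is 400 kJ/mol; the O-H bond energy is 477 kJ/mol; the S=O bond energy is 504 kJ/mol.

Reaction 1, by 1114 kJ

Reaction 1:
  Bonds broken (reactants):
    O=O: 8 × 487 = 3896
    S-S: 8 × 273 = 2184
    Σ(broken) = 6080 kJ
  Bonds formed (products):
    S=O: 16 × 504 = 8064
    Σ(formed) = 8064 kJ
  ΔH_1 = 6080 − 8064 = −1984 kJ
Reaction 2:
  Bonds broken (reactants):
    C-C: 1 × 342 = 342
    C-H: 3 × 400 = 1200
    C-O: 1 × 346 = 346
    C=O: 1 × 767 = 767
    O-H: 1 × 477 = 477
    O=O: 2 × 487 = 974
    Σ(broken) = 4106 kJ
  Bonds formed (products):
    C=O: 4 × 767 = 3068
    O-H: 4 × 477 = 1908
    Σ(formed) = 4976 kJ
  ΔH_2 = 4106 − 4976 = −870 kJ
ΔH_1 − ΔH_2 = −1114 kJ, so reaction 1 has the more negative ΔH; |ΔH_1 − ΔH_2| = 1114 kJ.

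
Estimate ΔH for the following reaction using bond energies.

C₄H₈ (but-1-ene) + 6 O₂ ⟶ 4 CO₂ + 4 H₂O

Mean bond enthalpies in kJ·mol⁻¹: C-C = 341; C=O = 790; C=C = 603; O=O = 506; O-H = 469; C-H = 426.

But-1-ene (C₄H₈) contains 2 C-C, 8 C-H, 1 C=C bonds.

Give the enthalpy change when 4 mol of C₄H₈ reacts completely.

Bonds broken (reactants):
  C-C: 2 × 341 = 682
  C-H: 8 × 426 = 3408
  C=C: 1 × 603 = 603
  O=O: 6 × 506 = 3036
  Σ(broken) = 7729 kJ
Bonds formed (products):
  C=O: 8 × 790 = 6320
  O-H: 8 × 469 = 3752
  Σ(formed) = 10072 kJ
ΔH = Σ(broken) − Σ(formed) = 7729 − 10072 = −2343 kJ
For 4× the reaction as written: 4 × (−2343) = −9372 kJ

ΔH = −9372 kJ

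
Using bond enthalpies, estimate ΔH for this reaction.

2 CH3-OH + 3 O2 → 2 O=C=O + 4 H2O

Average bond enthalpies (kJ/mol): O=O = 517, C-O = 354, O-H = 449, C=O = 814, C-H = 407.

Bonds broken (reactants):
  C-H: 6 × 407 = 2442
  C-O: 2 × 354 = 708
  O-H: 2 × 449 = 898
  O=O: 3 × 517 = 1551
  Σ(broken) = 5599 kJ
Bonds formed (products):
  C=O: 4 × 814 = 3256
  O-H: 8 × 449 = 3592
  Σ(formed) = 6848 kJ
ΔH = Σ(broken) − Σ(formed) = 5599 − 6848 = −1249 kJ

ΔH ≈ −1249 kJ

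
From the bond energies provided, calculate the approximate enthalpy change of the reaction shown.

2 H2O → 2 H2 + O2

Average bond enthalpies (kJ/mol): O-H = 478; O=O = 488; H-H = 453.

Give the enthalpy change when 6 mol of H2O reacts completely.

ΔH = +1554 kJ

Bonds broken (reactants):
  O-H: 4 × 478 = 1912
  Σ(broken) = 1912 kJ
Bonds formed (products):
  H-H: 2 × 453 = 906
  O=O: 1 × 488 = 488
  Σ(formed) = 1394 kJ
ΔH = Σ(broken) − Σ(formed) = 1912 − 1394 = +518 kJ
For 3× the reaction as written: 3 × (+518) = +1554 kJ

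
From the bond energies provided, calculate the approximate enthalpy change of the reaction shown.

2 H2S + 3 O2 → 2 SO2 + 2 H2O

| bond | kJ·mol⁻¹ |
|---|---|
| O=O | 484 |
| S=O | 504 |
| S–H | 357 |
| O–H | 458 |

ΔH ≈ −968 kJ

Bonds broken (reactants):
  O=O: 3 × 484 = 1452
  S–H: 4 × 357 = 1428
  Σ(broken) = 2880 kJ
Bonds formed (products):
  O–H: 4 × 458 = 1832
  S=O: 4 × 504 = 2016
  Σ(formed) = 3848 kJ
ΔH = Σ(broken) − Σ(formed) = 2880 − 3848 = −968 kJ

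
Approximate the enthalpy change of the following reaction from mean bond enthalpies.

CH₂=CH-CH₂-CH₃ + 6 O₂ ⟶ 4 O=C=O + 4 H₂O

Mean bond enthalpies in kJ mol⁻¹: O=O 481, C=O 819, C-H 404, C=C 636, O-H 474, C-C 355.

ΔH ≈ −2880 kJ

Bonds broken (reactants):
  C-C: 2 × 355 = 710
  C-H: 8 × 404 = 3232
  C=C: 1 × 636 = 636
  O=O: 6 × 481 = 2886
  Σ(broken) = 7464 kJ
Bonds formed (products):
  C=O: 8 × 819 = 6552
  O-H: 8 × 474 = 3792
  Σ(formed) = 10344 kJ
ΔH = Σ(broken) − Σ(formed) = 7464 − 10344 = −2880 kJ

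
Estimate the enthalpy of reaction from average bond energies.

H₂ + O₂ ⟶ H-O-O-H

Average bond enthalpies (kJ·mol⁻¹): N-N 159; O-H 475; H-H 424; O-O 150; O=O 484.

Bonds broken (reactants):
  H-H: 1 × 424 = 424
  O=O: 1 × 484 = 484
  Σ(broken) = 908 kJ
Bonds formed (products):
  O-H: 2 × 475 = 950
  O-O: 1 × 150 = 150
  Σ(formed) = 1100 kJ
ΔH = Σ(broken) − Σ(formed) = 908 − 1100 = −192 kJ

ΔH ≈ −192 kJ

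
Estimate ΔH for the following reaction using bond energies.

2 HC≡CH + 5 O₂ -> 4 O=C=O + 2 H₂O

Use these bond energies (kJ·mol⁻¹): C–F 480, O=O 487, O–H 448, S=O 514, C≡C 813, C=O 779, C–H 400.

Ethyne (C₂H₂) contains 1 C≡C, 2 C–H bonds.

ΔH ≈ −2363 kJ

Bonds broken (reactants):
  C≡C: 2 × 813 = 1626
  C–H: 4 × 400 = 1600
  O=O: 5 × 487 = 2435
  Σ(broken) = 5661 kJ
Bonds formed (products):
  C=O: 8 × 779 = 6232
  O–H: 4 × 448 = 1792
  Σ(formed) = 8024 kJ
ΔH = Σ(broken) − Σ(formed) = 5661 − 8024 = −2363 kJ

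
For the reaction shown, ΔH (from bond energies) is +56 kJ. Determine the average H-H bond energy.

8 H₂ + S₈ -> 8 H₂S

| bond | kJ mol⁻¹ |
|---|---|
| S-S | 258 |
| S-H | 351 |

Let D be the H-H bond energy.
Σ(broken) = 8×D + 8×258 = 2064 + 8D
Σ(formed) = 16×351 = 5616
ΔH = Σ(broken) − Σ(formed) = (2064 + 8D) − (5616) = −3552 + 8D
Setting this equal to +56 kJ gives 8D = 3608, so D = 451 kJ/mol.

D(H-H) ≈ 451 kJ/mol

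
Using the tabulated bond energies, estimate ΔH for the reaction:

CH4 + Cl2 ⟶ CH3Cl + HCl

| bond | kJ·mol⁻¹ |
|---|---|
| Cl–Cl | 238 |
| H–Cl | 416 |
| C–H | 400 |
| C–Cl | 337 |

ΔH ≈ −115 kJ

Bonds broken (reactants):
  C–H: 4 × 400 = 1600
  Cl–Cl: 1 × 238 = 238
  Σ(broken) = 1838 kJ
Bonds formed (products):
  C–Cl: 1 × 337 = 337
  C–H: 3 × 400 = 1200
  H–Cl: 1 × 416 = 416
  Σ(formed) = 1953 kJ
ΔH = Σ(broken) − Σ(formed) = 1838 − 1953 = −115 kJ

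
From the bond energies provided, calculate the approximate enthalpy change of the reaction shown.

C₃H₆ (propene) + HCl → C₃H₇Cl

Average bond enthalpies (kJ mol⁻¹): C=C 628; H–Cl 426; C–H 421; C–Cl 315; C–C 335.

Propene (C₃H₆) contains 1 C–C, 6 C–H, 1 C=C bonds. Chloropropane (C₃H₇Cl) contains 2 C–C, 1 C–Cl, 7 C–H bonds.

Bonds broken (reactants):
  C–C: 1 × 335 = 335
  C–H: 6 × 421 = 2526
  C=C: 1 × 628 = 628
  H–Cl: 1 × 426 = 426
  Σ(broken) = 3915 kJ
Bonds formed (products):
  C–C: 2 × 335 = 670
  C–Cl: 1 × 315 = 315
  C–H: 7 × 421 = 2947
  Σ(formed) = 3932 kJ
ΔH = Σ(broken) − Σ(formed) = 3915 − 3932 = −17 kJ

ΔH ≈ −17 kJ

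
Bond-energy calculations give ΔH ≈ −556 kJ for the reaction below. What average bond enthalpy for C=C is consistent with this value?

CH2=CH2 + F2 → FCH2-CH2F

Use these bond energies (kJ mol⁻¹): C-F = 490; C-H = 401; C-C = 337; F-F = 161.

Let D be the C=C bond energy.
Σ(broken) = 4×401 + 1×D + 1×161 = 1765 + D
Σ(formed) = 1×337 + 2×490 + 4×401 = 2921
ΔH = Σ(broken) − Σ(formed) = (1765 + D) − (2921) = −1156 + D
Setting this equal to −556 kJ gives D = 600 kJ/mol.

D(C=C) ≈ 600 kJ/mol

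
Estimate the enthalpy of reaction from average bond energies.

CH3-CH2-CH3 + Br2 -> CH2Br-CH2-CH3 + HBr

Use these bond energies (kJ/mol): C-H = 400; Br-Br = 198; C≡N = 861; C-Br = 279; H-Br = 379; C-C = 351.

ΔH ≈ −60 kJ

Bonds broken (reactants):
  Br-Br: 1 × 198 = 198
  C-C: 2 × 351 = 702
  C-H: 8 × 400 = 3200
  Σ(broken) = 4100 kJ
Bonds formed (products):
  C-Br: 1 × 279 = 279
  C-C: 2 × 351 = 702
  C-H: 7 × 400 = 2800
  H-Br: 1 × 379 = 379
  Σ(formed) = 4160 kJ
ΔH = Σ(broken) − Σ(formed) = 4100 − 4160 = −60 kJ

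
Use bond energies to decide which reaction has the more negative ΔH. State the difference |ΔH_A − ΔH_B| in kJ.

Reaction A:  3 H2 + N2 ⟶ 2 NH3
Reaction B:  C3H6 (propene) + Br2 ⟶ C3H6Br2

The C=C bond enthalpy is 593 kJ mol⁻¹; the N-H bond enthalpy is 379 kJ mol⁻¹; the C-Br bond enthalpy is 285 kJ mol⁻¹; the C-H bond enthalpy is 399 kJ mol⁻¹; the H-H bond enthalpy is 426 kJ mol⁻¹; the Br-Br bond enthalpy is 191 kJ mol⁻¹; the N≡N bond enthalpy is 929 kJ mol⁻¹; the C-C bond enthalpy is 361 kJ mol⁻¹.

Reaction B, by 80 kJ

Reaction A:
  Bonds broken (reactants):
    H-H: 3 × 426 = 1278
    N≡N: 1 × 929 = 929
    Σ(broken) = 2207 kJ
  Bonds formed (products):
    N-H: 6 × 379 = 2274
    Σ(formed) = 2274 kJ
  ΔH_A = 2207 − 2274 = −67 kJ
Reaction B:
  Bonds broken (reactants):
    Br-Br: 1 × 191 = 191
    C-C: 1 × 361 = 361
    C-H: 6 × 399 = 2394
    C=C: 1 × 593 = 593
    Σ(broken) = 3539 kJ
  Bonds formed (products):
    C-Br: 2 × 285 = 570
    C-C: 2 × 361 = 722
    C-H: 6 × 399 = 2394
    Σ(formed) = 3686 kJ
  ΔH_B = 3539 − 3686 = −147 kJ
ΔH_A − ΔH_B = +80 kJ, so reaction B has the more negative ΔH; |ΔH_A − ΔH_B| = 80 kJ.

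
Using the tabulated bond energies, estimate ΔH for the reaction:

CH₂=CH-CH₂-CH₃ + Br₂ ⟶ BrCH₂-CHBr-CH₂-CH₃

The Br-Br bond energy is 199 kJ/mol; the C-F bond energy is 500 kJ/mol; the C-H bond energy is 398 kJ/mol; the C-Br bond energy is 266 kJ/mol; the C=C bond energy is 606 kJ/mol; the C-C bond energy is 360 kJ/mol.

Bonds broken (reactants):
  Br-Br: 1 × 199 = 199
  C-C: 2 × 360 = 720
  C-H: 8 × 398 = 3184
  C=C: 1 × 606 = 606
  Σ(broken) = 4709 kJ
Bonds formed (products):
  C-Br: 2 × 266 = 532
  C-C: 3 × 360 = 1080
  C-H: 8 × 398 = 3184
  Σ(formed) = 4796 kJ
ΔH = Σ(broken) − Σ(formed) = 4709 − 4796 = −87 kJ

ΔH ≈ −87 kJ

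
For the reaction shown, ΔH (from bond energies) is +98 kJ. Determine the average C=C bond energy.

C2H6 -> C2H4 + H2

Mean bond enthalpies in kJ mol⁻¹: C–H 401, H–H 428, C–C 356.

Let D be the C=C bond energy.
Σ(broken) = 1×356 + 6×401 = 2762
Σ(formed) = 4×401 + 1×D + 1×428 = 2032 + D
ΔH = Σ(broken) − Σ(formed) = (2762) − (2032 + D) = +730 − D
Setting this equal to +98 kJ gives D = 632 kJ/mol.

D(C=C) ≈ 632 kJ/mol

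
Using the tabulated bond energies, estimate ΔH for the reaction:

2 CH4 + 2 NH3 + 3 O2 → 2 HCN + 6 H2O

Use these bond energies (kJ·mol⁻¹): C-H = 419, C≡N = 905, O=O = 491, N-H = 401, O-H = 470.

ΔH ≈ −1057 kJ

Bonds broken (reactants):
  C-H: 8 × 419 = 3352
  N-H: 6 × 401 = 2406
  O=O: 3 × 491 = 1473
  Σ(broken) = 7231 kJ
Bonds formed (products):
  C≡N: 2 × 905 = 1810
  C-H: 2 × 419 = 838
  O-H: 12 × 470 = 5640
  Σ(formed) = 8288 kJ
ΔH = Σ(broken) − Σ(formed) = 7231 − 8288 = −1057 kJ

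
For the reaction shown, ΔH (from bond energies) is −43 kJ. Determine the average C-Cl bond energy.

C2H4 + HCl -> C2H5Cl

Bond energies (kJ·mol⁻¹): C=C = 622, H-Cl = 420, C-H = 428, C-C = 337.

Let D be the C-Cl bond energy.
Σ(broken) = 4×428 + 1×622 + 1×420 = 2754
Σ(formed) = 1×337 + 1×D + 5×428 = 2477 + D
ΔH = Σ(broken) − Σ(formed) = (2754) − (2477 + D) = +277 − D
Setting this equal to −43 kJ gives D = 320 kJ/mol.

D(C-Cl) ≈ 320 kJ/mol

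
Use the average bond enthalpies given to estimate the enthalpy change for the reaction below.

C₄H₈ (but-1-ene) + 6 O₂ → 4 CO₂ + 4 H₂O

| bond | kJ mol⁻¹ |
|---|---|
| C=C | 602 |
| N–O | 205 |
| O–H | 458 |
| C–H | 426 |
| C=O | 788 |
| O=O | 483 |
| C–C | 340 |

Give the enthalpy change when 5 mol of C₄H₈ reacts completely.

Bonds broken (reactants):
  C–C: 2 × 340 = 680
  C–H: 8 × 426 = 3408
  C=C: 1 × 602 = 602
  O=O: 6 × 483 = 2898
  Σ(broken) = 7588 kJ
Bonds formed (products):
  C=O: 8 × 788 = 6304
  O–H: 8 × 458 = 3664
  Σ(formed) = 9968 kJ
ΔH = Σ(broken) − Σ(formed) = 7588 − 9968 = −2380 kJ
For 5× the reaction as written: 5 × (−2380) = −11900 kJ

ΔH = −11900 kJ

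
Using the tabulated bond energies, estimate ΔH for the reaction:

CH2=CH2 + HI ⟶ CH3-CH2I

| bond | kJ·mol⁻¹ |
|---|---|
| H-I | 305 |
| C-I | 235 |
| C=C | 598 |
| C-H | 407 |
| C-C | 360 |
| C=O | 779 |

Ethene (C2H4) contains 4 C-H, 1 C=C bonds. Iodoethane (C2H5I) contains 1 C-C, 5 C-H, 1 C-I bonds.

ΔH ≈ −99 kJ

Bonds broken (reactants):
  C-H: 4 × 407 = 1628
  C=C: 1 × 598 = 598
  H-I: 1 × 305 = 305
  Σ(broken) = 2531 kJ
Bonds formed (products):
  C-C: 1 × 360 = 360
  C-H: 5 × 407 = 2035
  C-I: 1 × 235 = 235
  Σ(formed) = 2630 kJ
ΔH = Σ(broken) − Σ(formed) = 2531 − 2630 = −99 kJ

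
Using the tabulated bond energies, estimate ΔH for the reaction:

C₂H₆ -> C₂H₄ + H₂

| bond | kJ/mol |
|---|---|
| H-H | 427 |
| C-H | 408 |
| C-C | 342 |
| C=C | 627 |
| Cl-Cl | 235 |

Bonds broken (reactants):
  C-C: 1 × 342 = 342
  C-H: 6 × 408 = 2448
  Σ(broken) = 2790 kJ
Bonds formed (products):
  C-H: 4 × 408 = 1632
  C=C: 1 × 627 = 627
  H-H: 1 × 427 = 427
  Σ(formed) = 2686 kJ
ΔH = Σ(broken) − Σ(formed) = 2790 − 2686 = +104 kJ

ΔH ≈ +104 kJ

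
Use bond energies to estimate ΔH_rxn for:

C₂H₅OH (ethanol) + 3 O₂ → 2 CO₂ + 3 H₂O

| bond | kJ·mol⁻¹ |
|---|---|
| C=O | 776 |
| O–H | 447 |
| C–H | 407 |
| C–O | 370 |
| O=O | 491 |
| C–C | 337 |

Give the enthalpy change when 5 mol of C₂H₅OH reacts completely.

ΔH = −5620 kJ

Bonds broken (reactants):
  C–C: 1 × 337 = 337
  C–H: 5 × 407 = 2035
  C–O: 1 × 370 = 370
  O–H: 1 × 447 = 447
  O=O: 3 × 491 = 1473
  Σ(broken) = 4662 kJ
Bonds formed (products):
  C=O: 4 × 776 = 3104
  O–H: 6 × 447 = 2682
  Σ(formed) = 5786 kJ
ΔH = Σ(broken) − Σ(formed) = 4662 − 5786 = −1124 kJ
For 5× the reaction as written: 5 × (−1124) = −5620 kJ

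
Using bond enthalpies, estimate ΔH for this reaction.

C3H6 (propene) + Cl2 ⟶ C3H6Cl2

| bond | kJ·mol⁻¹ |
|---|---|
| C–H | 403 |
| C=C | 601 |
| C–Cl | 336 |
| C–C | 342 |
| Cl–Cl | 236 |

ΔH ≈ −177 kJ

Bonds broken (reactants):
  C–C: 1 × 342 = 342
  C–H: 6 × 403 = 2418
  C=C: 1 × 601 = 601
  Cl–Cl: 1 × 236 = 236
  Σ(broken) = 3597 kJ
Bonds formed (products):
  C–C: 2 × 342 = 684
  C–Cl: 2 × 336 = 672
  C–H: 6 × 403 = 2418
  Σ(formed) = 3774 kJ
ΔH = Σ(broken) − Σ(formed) = 3597 − 3774 = −177 kJ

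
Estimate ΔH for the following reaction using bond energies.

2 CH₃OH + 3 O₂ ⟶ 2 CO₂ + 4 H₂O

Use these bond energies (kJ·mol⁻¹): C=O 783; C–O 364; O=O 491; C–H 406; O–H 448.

ΔH ≈ −1183 kJ

Bonds broken (reactants):
  C–H: 6 × 406 = 2436
  C–O: 2 × 364 = 728
  O–H: 2 × 448 = 896
  O=O: 3 × 491 = 1473
  Σ(broken) = 5533 kJ
Bonds formed (products):
  C=O: 4 × 783 = 3132
  O–H: 8 × 448 = 3584
  Σ(formed) = 6716 kJ
ΔH = Σ(broken) − Σ(formed) = 5533 − 6716 = −1183 kJ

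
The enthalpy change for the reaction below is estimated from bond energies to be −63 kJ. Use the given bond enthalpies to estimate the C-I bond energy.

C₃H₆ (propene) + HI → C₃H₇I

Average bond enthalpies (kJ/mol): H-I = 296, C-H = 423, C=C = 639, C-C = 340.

D(C-I) ≈ 235 kJ/mol

Let D be the C-I bond energy.
Σ(broken) = 1×340 + 6×423 + 1×639 + 1×296 = 3813
Σ(formed) = 2×340 + 7×423 + 1×D = 3641 + D
ΔH = Σ(broken) − Σ(formed) = (3813) − (3641 + D) = +172 − D
Setting this equal to −63 kJ gives D = 235 kJ/mol.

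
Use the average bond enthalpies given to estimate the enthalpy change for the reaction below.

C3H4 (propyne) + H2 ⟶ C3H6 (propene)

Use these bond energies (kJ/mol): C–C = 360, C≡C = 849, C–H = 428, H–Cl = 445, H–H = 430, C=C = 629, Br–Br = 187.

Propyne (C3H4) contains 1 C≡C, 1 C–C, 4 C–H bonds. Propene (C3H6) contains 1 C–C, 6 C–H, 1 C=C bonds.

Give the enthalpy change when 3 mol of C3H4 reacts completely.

Bonds broken (reactants):
  C≡C: 1 × 849 = 849
  C–C: 1 × 360 = 360
  C–H: 4 × 428 = 1712
  H–H: 1 × 430 = 430
  Σ(broken) = 3351 kJ
Bonds formed (products):
  C–C: 1 × 360 = 360
  C–H: 6 × 428 = 2568
  C=C: 1 × 629 = 629
  Σ(formed) = 3557 kJ
ΔH = Σ(broken) − Σ(formed) = 3351 − 3557 = −206 kJ
For 3× the reaction as written: 3 × (−206) = −618 kJ

ΔH = −618 kJ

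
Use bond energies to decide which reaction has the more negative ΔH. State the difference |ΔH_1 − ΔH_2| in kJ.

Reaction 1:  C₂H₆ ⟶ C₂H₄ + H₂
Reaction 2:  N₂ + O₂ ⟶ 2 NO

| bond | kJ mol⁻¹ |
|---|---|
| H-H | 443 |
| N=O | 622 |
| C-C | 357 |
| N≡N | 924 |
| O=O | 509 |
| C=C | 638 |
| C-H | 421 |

Reaction 1, by 71 kJ

Reaction 1:
  Bonds broken (reactants):
    C-C: 1 × 357 = 357
    C-H: 6 × 421 = 2526
    Σ(broken) = 2883 kJ
  Bonds formed (products):
    C-H: 4 × 421 = 1684
    C=C: 1 × 638 = 638
    H-H: 1 × 443 = 443
    Σ(formed) = 2765 kJ
  ΔH_1 = 2883 − 2765 = +118 kJ
Reaction 2:
  Bonds broken (reactants):
    N≡N: 1 × 924 = 924
    O=O: 1 × 509 = 509
    Σ(broken) = 1433 kJ
  Bonds formed (products):
    N=O: 2 × 622 = 1244
    Σ(formed) = 1244 kJ
  ΔH_2 = 1433 − 1244 = +189 kJ
ΔH_1 − ΔH_2 = −71 kJ, so reaction 1 has the more negative ΔH; |ΔH_1 − ΔH_2| = 71 kJ.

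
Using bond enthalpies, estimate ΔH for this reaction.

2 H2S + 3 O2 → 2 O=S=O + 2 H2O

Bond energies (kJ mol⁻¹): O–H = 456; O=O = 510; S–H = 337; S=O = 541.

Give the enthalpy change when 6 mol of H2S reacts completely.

ΔH = −3330 kJ

Bonds broken (reactants):
  O=O: 3 × 510 = 1530
  S–H: 4 × 337 = 1348
  Σ(broken) = 2878 kJ
Bonds formed (products):
  O–H: 4 × 456 = 1824
  S=O: 4 × 541 = 2164
  Σ(formed) = 3988 kJ
ΔH = Σ(broken) − Σ(formed) = 2878 − 3988 = −1110 kJ
For 3× the reaction as written: 3 × (−1110) = −3330 kJ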